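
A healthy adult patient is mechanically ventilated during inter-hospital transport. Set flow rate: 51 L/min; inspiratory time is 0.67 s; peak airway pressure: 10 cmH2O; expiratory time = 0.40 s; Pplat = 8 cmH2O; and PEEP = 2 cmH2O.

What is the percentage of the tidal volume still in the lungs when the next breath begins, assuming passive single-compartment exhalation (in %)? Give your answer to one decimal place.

Flow: 51 L/min ÷ 60 = 0.85 L/s.
Vt = flow × Ti = 0.85 L/s × 0.67 s × 1000 mL/L = 569.5 mL.
R = (PIP − Pplat)/V̇ = (10 − 8) / 0.85 = 2.0/0.85 = 2.353 cmH2O·s/L.
C = Vt/(Pplat − PEEP) = 569.5 / (8 − 2) = 569.5/6.0 = 94.917 mL/cmH2O.
τ = R × C = 2.353 × 0.09492 L/cmH2O = 0.2233 s.
Fraction remaining at end-expiration = e^(−Te/τ) = e^(−0.40/0.2233) = 0.1667 → 16.67%.

16.7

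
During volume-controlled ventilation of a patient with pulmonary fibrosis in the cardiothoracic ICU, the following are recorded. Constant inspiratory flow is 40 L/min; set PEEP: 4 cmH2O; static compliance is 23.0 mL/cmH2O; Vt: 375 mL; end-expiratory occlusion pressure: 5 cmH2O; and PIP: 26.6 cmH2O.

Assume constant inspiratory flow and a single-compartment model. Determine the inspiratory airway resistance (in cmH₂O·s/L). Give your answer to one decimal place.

Flow: 40 L/min ÷ 60 = 0.6667 L/s.
Total PEEP = 5 cmH2O (set 4 + intrinsic 1); this is the baseline alveolar pressure.
Equation of motion (constant flow): PIP = Vt/C + R·V̇ + PEEP.
R·V̇ = PIP − Vt/C − PEEP = 26.6 − 375/23.0 − 5 = 26.6 − 16.304 − 5 = 5.296 cmH2O.
R = 5.296 / 0.6667 = 7.944 cmH2O·s/L.

7.9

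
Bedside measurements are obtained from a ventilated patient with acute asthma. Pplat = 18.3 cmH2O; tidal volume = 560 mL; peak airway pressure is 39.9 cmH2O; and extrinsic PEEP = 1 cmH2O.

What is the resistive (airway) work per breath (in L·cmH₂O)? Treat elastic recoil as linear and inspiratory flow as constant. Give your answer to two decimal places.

12.10

With constant inspiratory flow the resistive pressure is constant at PIP − Pplat = 39.9 − 18.3 = 21.6 cmH2O, so resistive work = 21.6 × 0.560 = 12.096 L·cmH2O.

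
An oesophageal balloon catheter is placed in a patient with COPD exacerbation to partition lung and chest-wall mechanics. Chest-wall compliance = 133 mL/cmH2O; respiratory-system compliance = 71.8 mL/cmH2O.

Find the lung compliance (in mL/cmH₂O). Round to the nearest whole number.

156

1/CL = 1/Crs − 1/Ccw.
1/CL = 1/71.8 − 1/133 = 0.006409.
CL = 156.03 mL/cmH2O.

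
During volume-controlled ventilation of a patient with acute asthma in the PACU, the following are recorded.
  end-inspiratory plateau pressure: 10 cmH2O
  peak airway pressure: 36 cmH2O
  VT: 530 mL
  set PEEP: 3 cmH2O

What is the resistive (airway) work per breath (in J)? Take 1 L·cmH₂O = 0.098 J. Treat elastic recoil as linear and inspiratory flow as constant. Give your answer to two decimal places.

1.35

With constant inspiratory flow the resistive pressure is constant at PIP − Pplat = 36 − 10 = 26.0 cmH2O, so resistive work = 26.0 × 0.530 = 13.78 L·cmH2O.
× 0.098 J/(L·cmH2O) → 1.35 J.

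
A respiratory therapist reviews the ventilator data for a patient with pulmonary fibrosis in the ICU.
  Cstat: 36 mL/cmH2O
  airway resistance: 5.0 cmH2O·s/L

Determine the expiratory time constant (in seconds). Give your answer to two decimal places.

τ = R × C = 5.0 × 36 mL/cmH2O = 5.0 × 0.036 L/cmH2O = 0.18 s.

0.18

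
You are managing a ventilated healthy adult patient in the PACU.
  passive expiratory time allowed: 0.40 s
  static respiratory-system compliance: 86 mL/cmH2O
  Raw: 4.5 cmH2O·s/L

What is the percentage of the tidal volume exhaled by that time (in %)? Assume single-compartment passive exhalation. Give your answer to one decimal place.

τ = R × C = 4.5 × 86 mL/cmH2O = 4.5 × 0.086 L/cmH2O = 0.387 s.
Passive exhalation: V(t)/V₀ = e^(−t/τ) = e^(−0.40/0.387) = 0.3557.
Fraction exhaled = 1 − 0.3557 = 0.6443 → 64.43%.

64.4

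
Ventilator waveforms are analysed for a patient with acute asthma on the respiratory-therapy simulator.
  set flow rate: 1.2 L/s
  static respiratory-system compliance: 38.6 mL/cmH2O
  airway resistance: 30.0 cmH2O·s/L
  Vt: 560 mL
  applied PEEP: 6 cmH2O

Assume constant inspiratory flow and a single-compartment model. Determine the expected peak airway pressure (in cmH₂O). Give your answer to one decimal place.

Equation of motion (constant flow): PIP = Vt/C + R·V̇ + PEEP.
PIP = 560/38.6 + 30.0×1.2 + 6 = 14.508 + 36.0 + 6 = 56.508 cmH2O.

56.5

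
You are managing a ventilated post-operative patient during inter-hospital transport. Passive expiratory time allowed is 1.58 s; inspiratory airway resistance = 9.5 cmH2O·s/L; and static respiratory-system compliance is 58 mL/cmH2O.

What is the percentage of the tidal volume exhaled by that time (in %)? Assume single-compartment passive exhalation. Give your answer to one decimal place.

94.3

τ = R × C = 9.5 × 58 mL/cmH2O = 9.5 × 0.058 L/cmH2O = 0.551 s.
Passive exhalation: V(t)/V₀ = e^(−t/τ) = e^(−1.58/0.551) = 0.05684.
Fraction exhaled = 1 − 0.05684 = 0.9432 → 94.32%.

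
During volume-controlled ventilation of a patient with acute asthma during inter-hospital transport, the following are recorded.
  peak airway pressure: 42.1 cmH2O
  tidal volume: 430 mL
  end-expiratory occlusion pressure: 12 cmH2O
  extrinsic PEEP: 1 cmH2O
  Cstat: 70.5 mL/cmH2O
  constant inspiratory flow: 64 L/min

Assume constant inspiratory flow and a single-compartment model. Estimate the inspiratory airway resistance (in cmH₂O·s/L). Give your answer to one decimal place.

22.5

Flow: 64 L/min ÷ 60 = 1.0667 L/s.
Total PEEP = 12 cmH2O (set 1 + intrinsic 11); this is the baseline alveolar pressure.
Equation of motion (constant flow): PIP = Vt/C + R·V̇ + PEEP.
R·V̇ = PIP − Vt/C − PEEP = 42.1 − 430/70.5 − 12 = 42.1 − 6.099 − 12 = 24.001 cmH2O.
R = 24.001 / 1.0667 = 22.5 cmH2O·s/L.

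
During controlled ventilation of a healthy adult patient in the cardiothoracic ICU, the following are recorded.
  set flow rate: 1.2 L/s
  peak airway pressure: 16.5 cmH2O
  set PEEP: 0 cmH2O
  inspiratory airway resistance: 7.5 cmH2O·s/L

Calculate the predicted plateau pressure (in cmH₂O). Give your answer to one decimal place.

7.5

Pplat = PIP − Raw × flow = 16.5 − 7.5 × 1.2 = 16.5 − 9.0 = 7.5 cmH2O.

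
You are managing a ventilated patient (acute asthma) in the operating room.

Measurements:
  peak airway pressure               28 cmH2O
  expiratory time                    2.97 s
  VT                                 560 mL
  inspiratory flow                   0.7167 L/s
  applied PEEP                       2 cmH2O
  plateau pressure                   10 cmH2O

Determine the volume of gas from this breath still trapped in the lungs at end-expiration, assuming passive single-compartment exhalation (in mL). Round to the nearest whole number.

R = (PIP − Pplat)/V̇ = (28 − 10) / 0.7167 = 18.0/0.7167 = 25.115 cmH2O·s/L.
C = Vt/(Pplat − PEEP) = 560.0 / (10 − 2) = 560.0/8.0 = 70.0 mL/cmH2O.
τ = R × C = 25.115 × 0.07 L/cmH2O = 1.758 s.
Fraction remaining = e^(−Te/τ) = e^(−2.97/1.758) = 0.1846.
Trapped volume = 560.0 × 0.1846 = 103.38 mL.

103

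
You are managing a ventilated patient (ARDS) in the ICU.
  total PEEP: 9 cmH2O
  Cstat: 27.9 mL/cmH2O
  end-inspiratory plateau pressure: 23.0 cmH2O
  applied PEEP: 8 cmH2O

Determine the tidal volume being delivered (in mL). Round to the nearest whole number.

End-expiratory occlusion gives total PEEP = 9 cmH2O (intrinsic PEEP = 9 − 8 = 1). Use total PEEP for the elastic gradient.
Vt = Cstat × (Pplat − PEEPtotal) = 27.9 × (23.0 − 9) = 27.9 × 14.0 = 390.6 mL.

391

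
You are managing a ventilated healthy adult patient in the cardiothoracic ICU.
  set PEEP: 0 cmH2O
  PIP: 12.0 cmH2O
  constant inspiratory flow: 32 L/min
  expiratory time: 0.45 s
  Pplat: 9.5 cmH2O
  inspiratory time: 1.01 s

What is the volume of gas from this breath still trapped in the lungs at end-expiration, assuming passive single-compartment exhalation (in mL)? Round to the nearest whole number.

99

Flow: 32 L/min ÷ 60 = 0.5333 L/s.
Vt = flow × Ti = 0.5333 L/s × 1.01 s × 1000 mL/L = 538.63 mL.
R = (PIP − Pplat)/V̇ = (12.0 − 9.5) / 0.5333 = 2.5/0.5333 = 4.688 cmH2O·s/L.
C = Vt/(Pplat − PEEP) = 538.63 / (9.5 − 0) = 538.63/9.5 = 56.698 mL/cmH2O.
τ = R × C = 4.688 × 0.0567 L/cmH2O = 0.2658 s.
Fraction remaining = e^(−Te/τ) = e^(−0.45/0.2658) = 0.184.
Trapped volume = 538.63 × 0.184 = 99.108 mL.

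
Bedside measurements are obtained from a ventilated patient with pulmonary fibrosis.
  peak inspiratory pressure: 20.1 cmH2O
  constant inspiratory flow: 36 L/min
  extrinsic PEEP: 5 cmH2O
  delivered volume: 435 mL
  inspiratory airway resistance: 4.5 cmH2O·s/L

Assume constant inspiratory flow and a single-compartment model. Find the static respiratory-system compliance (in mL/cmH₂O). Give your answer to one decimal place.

35.1

Flow: 36 L/min ÷ 60 = 0.6 L/s.
Equation of motion (constant flow): PIP = Vt/C + R·V̇ + PEEP.
Vt/C = PIP − R·V̇ − PEEP = 20.1 − 4.5×0.6 − 5 = 20.1 − 2.7 − 5 = 12.4 cmH2O.
C = Vt / 12.4 = 435 / 12.4 = 35.081 mL/cmH2O.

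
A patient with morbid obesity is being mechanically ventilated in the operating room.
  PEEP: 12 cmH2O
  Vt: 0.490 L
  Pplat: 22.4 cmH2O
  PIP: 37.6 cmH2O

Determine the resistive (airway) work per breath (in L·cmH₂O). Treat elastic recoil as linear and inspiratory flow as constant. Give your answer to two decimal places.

With constant inspiratory flow the resistive pressure is constant at PIP − Pplat = 37.6 − 22.4 = 15.2 cmH2O, so resistive work = 15.2 × 0.490 = 7.448 L·cmH2O.

7.45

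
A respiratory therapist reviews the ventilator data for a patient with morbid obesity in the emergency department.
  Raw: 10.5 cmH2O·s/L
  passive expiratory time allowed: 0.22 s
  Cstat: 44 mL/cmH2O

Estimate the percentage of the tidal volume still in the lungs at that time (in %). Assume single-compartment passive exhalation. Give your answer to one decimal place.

62.1

τ = R × C = 10.5 × 44 mL/cmH2O = 10.5 × 0.044 L/cmH2O = 0.462 s.
Passive exhalation: V(t)/V₀ = e^(−t/τ) = e^(−0.22/0.462) = 0.6211.
Fraction remaining = 0.6211 → 62.11%.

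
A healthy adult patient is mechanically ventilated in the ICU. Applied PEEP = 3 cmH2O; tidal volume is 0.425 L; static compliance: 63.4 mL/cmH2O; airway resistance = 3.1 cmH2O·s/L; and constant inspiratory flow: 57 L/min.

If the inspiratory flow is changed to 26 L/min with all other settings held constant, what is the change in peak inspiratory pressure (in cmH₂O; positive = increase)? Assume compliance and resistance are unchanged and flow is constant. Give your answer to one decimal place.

Flow: 57 L/min ÷ 60 = 0.95 L/s.
New flow: 26 L/min ÷ 60 = 0.4333 L/s.
PIP = Vt/C + R·V̇ + PEEP (constant-flow equation of motion).
Only the resistive term changes: ΔPIP = R × ΔV̇ = 3.1 × (0.4333 − 0.95) = 3.1 × -0.5167 = -1.602 cmH2O.

-1.6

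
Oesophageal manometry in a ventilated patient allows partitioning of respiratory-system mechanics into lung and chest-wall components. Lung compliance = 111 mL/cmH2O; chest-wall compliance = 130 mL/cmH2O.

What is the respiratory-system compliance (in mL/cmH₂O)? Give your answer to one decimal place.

Lung and chest wall are elastances in series: 1/Crs = 1/CL + 1/Ccw.
1/Crs = 1/111 + 1/130 = 0.0167.
Crs = 59.88 mL/cmH2O.

59.9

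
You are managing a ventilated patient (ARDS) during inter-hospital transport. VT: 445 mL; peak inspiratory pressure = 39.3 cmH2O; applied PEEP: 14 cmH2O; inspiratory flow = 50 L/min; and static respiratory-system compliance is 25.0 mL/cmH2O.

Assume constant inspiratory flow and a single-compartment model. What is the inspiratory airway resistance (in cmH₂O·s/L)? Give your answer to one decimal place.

9.0

Flow: 50 L/min ÷ 60 = 0.8333 L/s.
Equation of motion (constant flow): PIP = Vt/C + R·V̇ + PEEP.
R·V̇ = PIP − Vt/C − PEEP = 39.3 − 445/25.0 − 14 = 39.3 − 17.8 − 14 = 7.5 cmH2O.
R = 7.5 / 0.8333 = 9.0 cmH2O·s/L.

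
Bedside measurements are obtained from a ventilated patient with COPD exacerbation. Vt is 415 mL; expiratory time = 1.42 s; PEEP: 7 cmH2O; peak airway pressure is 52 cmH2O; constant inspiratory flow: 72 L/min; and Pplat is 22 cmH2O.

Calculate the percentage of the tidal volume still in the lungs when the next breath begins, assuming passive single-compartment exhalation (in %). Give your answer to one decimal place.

Flow: 72 L/min ÷ 60 = 1.2 L/s.
R = (PIP − Pplat)/V̇ = (52 − 22) / 1.2 = 30.0/1.2 = 25.0 cmH2O·s/L.
C = Vt/(Pplat − PEEP) = 415.0 / (22 − 7) = 415.0/15.0 = 27.667 mL/cmH2O.
τ = R × C = 25.0 × 0.02767 L/cmH2O = 0.6918 s.
Fraction remaining at end-expiration = e^(−Te/τ) = e^(−1.42/0.6918) = 0.1284 → 12.84%.

12.8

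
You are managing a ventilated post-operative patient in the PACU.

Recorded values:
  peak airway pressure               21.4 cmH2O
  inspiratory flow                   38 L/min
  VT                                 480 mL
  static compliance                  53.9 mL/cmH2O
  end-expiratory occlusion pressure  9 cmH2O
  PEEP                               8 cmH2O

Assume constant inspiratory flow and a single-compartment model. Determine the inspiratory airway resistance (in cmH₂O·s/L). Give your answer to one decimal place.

Flow: 38 L/min ÷ 60 = 0.6333 L/s.
Total PEEP = 9 cmH2O (set 8 + intrinsic 1); this is the baseline alveolar pressure.
Equation of motion (constant flow): PIP = Vt/C + R·V̇ + PEEP.
R·V̇ = PIP − Vt/C − PEEP = 21.4 − 480/53.9 − 9 = 21.4 − 8.905 − 9 = 3.495 cmH2O.
R = 3.495 / 0.6333 = 5.519 cmH2O·s/L.

5.5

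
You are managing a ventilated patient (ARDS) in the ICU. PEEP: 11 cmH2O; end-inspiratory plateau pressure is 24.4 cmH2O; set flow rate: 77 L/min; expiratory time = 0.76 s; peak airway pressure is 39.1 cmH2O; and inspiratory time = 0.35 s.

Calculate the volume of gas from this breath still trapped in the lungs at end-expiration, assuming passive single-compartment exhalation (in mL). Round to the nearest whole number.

62

Flow: 77 L/min ÷ 60 = 1.2833 L/s.
Vt = flow × Ti = 1.2833 L/s × 0.35 s × 1000 mL/L = 449.16 mL.
R = (PIP − Pplat)/V̇ = (39.1 − 24.4) / 1.2833 = 14.7/1.2833 = 11.455 cmH2O·s/L.
C = Vt/(Pplat − PEEP) = 449.16 / (24.4 − 11) = 449.16/13.4 = 33.519 mL/cmH2O.
τ = R × C = 11.455 × 0.03352 L/cmH2O = 0.384 s.
Fraction remaining = e^(−Te/τ) = e^(−0.76/0.384) = 0.1382.
Trapped volume = 449.16 × 0.1382 = 62.074 mL.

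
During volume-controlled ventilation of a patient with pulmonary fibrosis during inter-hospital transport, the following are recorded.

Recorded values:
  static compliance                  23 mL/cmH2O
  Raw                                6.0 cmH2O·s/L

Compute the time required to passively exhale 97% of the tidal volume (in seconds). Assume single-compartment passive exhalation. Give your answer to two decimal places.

τ = R × C = 6.0 × 23 mL/cmH2O = 6.0 × 0.023 L/cmH2O = 0.138 s.
Exhaled fraction f = 1 − e^(−t/τ) → t = −τ·ln(1 − f) = −0.138·ln(0.03) = 0.4839 s.

0.48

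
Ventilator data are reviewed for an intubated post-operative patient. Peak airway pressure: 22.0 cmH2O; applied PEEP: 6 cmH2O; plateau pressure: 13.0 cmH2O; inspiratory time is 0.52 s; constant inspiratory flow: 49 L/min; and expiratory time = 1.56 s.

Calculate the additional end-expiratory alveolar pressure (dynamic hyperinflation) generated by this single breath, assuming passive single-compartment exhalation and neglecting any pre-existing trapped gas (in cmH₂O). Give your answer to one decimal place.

0.7

Flow: 49 L/min ÷ 60 = 0.8167 L/s.
Vt = flow × Ti = 0.8167 L/s × 0.52 s × 1000 mL/L = 424.68 mL.
R = (PIP − Pplat)/V̇ = (22.0 − 13.0) / 0.8167 = 9.0/0.8167 = 11.02 cmH2O·s/L.
C = Vt/(Pplat − PEEP) = 424.68 / (13.0 − 6) = 424.68/7.0 = 60.669 mL/cmH2O.
τ = R × C = 11.02 × 0.06067 L/cmH2O = 0.6686 s.
Fraction remaining = e^(−Te/τ) = e^(−1.56/0.6686) = 0.09698; trapped volume = 424.68 × 0.09698 = 41.185 mL.
Additional alveolar pressure from trapping ≈ V_trapped / C = 41.185 / 60.669 = 0.6788 cmH2O.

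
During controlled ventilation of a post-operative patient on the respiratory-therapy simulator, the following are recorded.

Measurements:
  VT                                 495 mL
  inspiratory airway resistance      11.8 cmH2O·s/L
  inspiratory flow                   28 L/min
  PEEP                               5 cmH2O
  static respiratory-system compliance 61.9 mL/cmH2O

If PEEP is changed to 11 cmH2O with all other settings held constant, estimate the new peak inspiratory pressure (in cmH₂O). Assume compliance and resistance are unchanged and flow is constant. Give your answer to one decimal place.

Flow: 28 L/min ÷ 60 = 0.4667 L/s.
PIP = Vt/C + R·V̇ + PEEP (constant-flow equation of motion).
Only the baseline term changes: ΔPIP = ΔPEEP = 11 − 5 = 6.0 cmH2O.
Original PIP = 495/61.9 + 11.8×0.4667 + 5 = 18.504 cmH2O; new PIP = 18.504 + (6.0) = 24.504 cmH2O.

24.5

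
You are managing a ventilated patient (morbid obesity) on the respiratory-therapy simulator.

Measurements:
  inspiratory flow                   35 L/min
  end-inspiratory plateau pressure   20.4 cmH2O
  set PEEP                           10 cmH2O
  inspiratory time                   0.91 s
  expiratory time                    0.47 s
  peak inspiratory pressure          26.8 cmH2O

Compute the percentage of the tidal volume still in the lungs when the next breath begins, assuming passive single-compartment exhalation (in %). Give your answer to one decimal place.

Flow: 35 L/min ÷ 60 = 0.5833 L/s.
Vt = flow × Ti = 0.5833 L/s × 0.91 s × 1000 mL/L = 530.8 mL.
R = (PIP − Pplat)/V̇ = (26.8 − 20.4) / 0.5833 = 6.4/0.5833 = 10.972 cmH2O·s/L.
C = Vt/(Pplat − PEEP) = 530.8 / (20.4 − 10) = 530.8/10.4 = 51.038 mL/cmH2O.
τ = R × C = 10.972 × 0.05104 L/cmH2O = 0.56 s.
Fraction remaining at end-expiration = e^(−Te/τ) = e^(−0.47/0.56) = 0.432 → 43.2%.

43.2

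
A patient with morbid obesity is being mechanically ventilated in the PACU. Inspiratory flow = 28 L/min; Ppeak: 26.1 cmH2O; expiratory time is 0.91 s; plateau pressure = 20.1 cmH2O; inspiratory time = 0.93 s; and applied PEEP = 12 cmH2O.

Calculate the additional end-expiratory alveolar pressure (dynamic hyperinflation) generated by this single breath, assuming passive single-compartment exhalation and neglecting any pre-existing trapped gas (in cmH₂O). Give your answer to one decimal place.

2.2

Flow: 28 L/min ÷ 60 = 0.4667 L/s.
Vt = flow × Ti = 0.4667 L/s × 0.93 s × 1000 mL/L = 434.03 mL.
R = (PIP − Pplat)/V̇ = (26.1 − 20.1) / 0.4667 = 6.0/0.4667 = 12.856 cmH2O·s/L.
C = Vt/(Pplat − PEEP) = 434.03 / (20.1 − 12) = 434.03/8.1 = 53.584 mL/cmH2O.
τ = R × C = 12.856 × 0.05358 L/cmH2O = 0.6888 s.
Fraction remaining = e^(−Te/τ) = e^(−0.91/0.6888) = 0.2668; trapped volume = 434.03 × 0.2668 = 115.8 mL.
Additional alveolar pressure from trapping ≈ V_trapped / C = 115.8 / 53.584 = 2.161 cmH2O.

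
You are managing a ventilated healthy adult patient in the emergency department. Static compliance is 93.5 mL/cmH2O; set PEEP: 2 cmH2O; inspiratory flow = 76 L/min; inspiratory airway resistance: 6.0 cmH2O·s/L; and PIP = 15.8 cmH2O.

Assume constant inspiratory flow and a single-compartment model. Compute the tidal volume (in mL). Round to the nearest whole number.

580

Flow: 76 L/min ÷ 60 = 1.2667 L/s.
Equation of motion (constant flow): PIP = Vt/C + R·V̇ + PEEP.
Vt/C = PIP − R·V̇ − PEEP = 15.8 − 7.6 − 2 = 6.2 cmH2O.
Vt = C × 6.2 = 93.5 × 6.2 = 579.7 mL.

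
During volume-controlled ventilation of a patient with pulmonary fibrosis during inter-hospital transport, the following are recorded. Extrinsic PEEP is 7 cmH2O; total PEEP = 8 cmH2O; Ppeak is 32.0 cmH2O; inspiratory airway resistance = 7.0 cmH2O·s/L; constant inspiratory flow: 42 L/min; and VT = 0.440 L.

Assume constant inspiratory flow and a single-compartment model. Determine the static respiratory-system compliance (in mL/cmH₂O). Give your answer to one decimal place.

Flow: 42 L/min ÷ 60 = 0.7 L/s.
Total PEEP = 8 cmH2O (set 7 + intrinsic 1); this is the baseline alveolar pressure.
Equation of motion (constant flow): PIP = Vt/C + R·V̇ + PEEP.
Vt/C = PIP − R·V̇ − PEEP = 32.0 − 7.0×0.7 − 8 = 32.0 − 4.9 − 8 = 19.1 cmH2O.
C = Vt / 19.1 = 440 / 19.1 = 23.037 mL/cmH2O.

23.0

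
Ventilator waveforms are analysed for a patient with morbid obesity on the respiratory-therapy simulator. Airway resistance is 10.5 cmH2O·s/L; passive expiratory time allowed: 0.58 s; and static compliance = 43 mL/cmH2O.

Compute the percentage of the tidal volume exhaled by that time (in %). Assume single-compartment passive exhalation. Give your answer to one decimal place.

τ = R × C = 10.5 × 43 mL/cmH2O = 10.5 × 0.043 L/cmH2O = 0.4515 s.
Passive exhalation: V(t)/V₀ = e^(−t/τ) = e^(−0.58/0.4515) = 0.2768.
Fraction exhaled = 1 − 0.2768 = 0.7232 → 72.32%.

72.3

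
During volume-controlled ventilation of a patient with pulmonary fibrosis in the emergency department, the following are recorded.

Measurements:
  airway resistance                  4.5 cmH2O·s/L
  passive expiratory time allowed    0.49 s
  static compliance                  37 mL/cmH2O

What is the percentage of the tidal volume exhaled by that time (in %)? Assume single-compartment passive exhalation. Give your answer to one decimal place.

τ = R × C = 4.5 × 37 mL/cmH2O = 4.5 × 0.037 L/cmH2O = 0.1665 s.
Passive exhalation: V(t)/V₀ = e^(−t/τ) = e^(−0.49/0.1665) = 0.05271.
Fraction exhaled = 1 − 0.05271 = 0.9473 → 94.73%.

94.7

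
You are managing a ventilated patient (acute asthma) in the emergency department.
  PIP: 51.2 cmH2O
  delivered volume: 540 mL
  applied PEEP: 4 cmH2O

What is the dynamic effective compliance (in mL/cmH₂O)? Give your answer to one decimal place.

Dynamic compliance = Vt / (PIP − PEEP) = 540 / (51.2 − 4) = 540 / 47.2 = 11.441 mL/cmH2O.

11.4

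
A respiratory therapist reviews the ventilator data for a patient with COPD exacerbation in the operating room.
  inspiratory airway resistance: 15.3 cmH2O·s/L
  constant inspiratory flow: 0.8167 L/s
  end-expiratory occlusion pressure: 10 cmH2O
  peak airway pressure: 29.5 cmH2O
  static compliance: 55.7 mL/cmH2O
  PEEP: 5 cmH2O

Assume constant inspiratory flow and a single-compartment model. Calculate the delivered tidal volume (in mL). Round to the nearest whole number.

390

Total PEEP = 10 cmH2O (set 5 + intrinsic 5); this is the baseline alveolar pressure.
Equation of motion (constant flow): PIP = Vt/C + R·V̇ + PEEP.
Vt/C = PIP − R·V̇ − PEEP = 29.5 − 12.496 − 10 = 7.004 cmH2O.
Vt = C × 7.004 = 55.7 × 7.004 = 390.12 mL.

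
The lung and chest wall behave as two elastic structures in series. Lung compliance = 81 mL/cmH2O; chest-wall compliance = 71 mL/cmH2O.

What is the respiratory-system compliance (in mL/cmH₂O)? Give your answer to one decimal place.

37.8

Lung and chest wall are elastances in series: 1/Crs = 1/CL + 1/Ccw.
1/Crs = 1/81 + 1/71 = 0.02643.
Crs = 37.836 mL/cmH2O.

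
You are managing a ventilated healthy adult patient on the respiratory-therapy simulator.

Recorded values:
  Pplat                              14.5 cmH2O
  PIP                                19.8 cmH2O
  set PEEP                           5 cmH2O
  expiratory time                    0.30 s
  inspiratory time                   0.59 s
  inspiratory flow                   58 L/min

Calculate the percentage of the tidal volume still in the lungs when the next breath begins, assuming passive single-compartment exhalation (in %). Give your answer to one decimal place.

Flow: 58 L/min ÷ 60 = 0.9667 L/s.
Vt = flow × Ti = 0.9667 L/s × 0.59 s × 1000 mL/L = 570.35 mL.
R = (PIP − Pplat)/V̇ = (19.8 − 14.5) / 0.9667 = 5.3/0.9667 = 5.483 cmH2O·s/L.
C = Vt/(Pplat − PEEP) = 570.35 / (14.5 − 5) = 570.35/9.5 = 60.037 mL/cmH2O.
τ = R × C = 5.483 × 0.06004 L/cmH2O = 0.3292 s.
Fraction remaining at end-expiration = e^(−Te/τ) = e^(−0.30/0.3292) = 0.402 → 40.2%.

40.2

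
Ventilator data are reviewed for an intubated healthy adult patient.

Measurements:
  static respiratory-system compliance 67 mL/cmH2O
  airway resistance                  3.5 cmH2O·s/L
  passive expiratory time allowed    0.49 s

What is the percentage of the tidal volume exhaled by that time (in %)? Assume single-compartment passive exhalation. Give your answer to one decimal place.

87.6

τ = R × C = 3.5 × 67 mL/cmH2O = 3.5 × 0.067 L/cmH2O = 0.2345 s.
Passive exhalation: V(t)/V₀ = e^(−t/τ) = e^(−0.49/0.2345) = 0.1237.
Fraction exhaled = 1 − 0.1237 = 0.8763 → 87.63%.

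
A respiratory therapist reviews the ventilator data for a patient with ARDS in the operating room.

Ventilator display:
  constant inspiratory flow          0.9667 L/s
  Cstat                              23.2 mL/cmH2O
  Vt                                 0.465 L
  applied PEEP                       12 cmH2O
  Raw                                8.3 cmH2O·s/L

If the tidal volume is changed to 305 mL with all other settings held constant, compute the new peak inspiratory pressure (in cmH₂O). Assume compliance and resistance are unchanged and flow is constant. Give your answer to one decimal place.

33.2

PIP = Vt/C + R·V̇ + PEEP (constant-flow equation of motion).
Only the elastic term changes: ΔPIP = ΔVt / C = (305 − 465) / 23.2 = -6.897 cmH2O.
Original PIP = 465/23.2 + 8.3×0.9667 + 12 = 40.067 cmH2O; new PIP = 40.067 + (-6.897) = 33.17 cmH2O.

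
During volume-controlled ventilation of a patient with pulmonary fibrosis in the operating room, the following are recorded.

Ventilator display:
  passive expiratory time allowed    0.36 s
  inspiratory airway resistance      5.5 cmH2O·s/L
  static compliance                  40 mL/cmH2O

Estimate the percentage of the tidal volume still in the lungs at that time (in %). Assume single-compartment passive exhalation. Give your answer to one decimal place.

19.5

τ = R × C = 5.5 × 40 mL/cmH2O = 5.5 × 0.040 L/cmH2O = 0.22 s.
Passive exhalation: V(t)/V₀ = e^(−t/τ) = e^(−0.36/0.22) = 0.1947.
Fraction remaining = 0.1947 → 19.47%.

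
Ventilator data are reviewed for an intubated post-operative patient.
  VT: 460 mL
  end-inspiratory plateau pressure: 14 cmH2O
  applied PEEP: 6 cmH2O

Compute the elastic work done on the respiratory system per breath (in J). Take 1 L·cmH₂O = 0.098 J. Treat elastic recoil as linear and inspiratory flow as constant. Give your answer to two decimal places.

Elastic work ≈ ½ × (Pplat − PEEP) × Vt = 0.5 × (14 − 6) × 0.460 L = 0.5 × 8.0 × 0.460 = 1.84 L·cmH2O.
× 0.098 J/(L·cmH2O) → 0.1803 J.

0.18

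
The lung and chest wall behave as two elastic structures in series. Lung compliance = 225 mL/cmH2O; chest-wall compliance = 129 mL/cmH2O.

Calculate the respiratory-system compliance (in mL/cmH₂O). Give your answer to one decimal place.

Lung and chest wall are elastances in series: 1/Crs = 1/CL + 1/Ccw.
1/Crs = 1/225 + 1/129 = 0.0122.
Crs = 81.967 mL/cmH2O.

82.0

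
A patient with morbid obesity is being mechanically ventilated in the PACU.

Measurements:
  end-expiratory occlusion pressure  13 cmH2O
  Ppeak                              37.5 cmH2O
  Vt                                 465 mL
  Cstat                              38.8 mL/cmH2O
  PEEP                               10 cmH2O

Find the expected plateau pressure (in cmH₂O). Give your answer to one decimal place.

25.0

End-expiratory occlusion gives total PEEP = 13 cmH2O (intrinsic PEEP = 13 − 10 = 3). Use total PEEP for the elastic gradient.
Pplat = PEEPtotal + Vt / Cstat = 13 + 465 / 38.8 = 13 + 11.985 = 24.985 cmH2O.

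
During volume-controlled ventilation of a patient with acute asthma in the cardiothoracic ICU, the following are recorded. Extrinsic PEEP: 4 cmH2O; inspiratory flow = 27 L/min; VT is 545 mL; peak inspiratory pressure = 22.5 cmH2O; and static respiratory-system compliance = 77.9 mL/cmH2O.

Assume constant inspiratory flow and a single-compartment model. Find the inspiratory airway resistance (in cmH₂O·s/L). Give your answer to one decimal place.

25.6

Flow: 27 L/min ÷ 60 = 0.45 L/s.
Equation of motion (constant flow): PIP = Vt/C + R·V̇ + PEEP.
R·V̇ = PIP − Vt/C − PEEP = 22.5 − 545/77.9 − 4 = 22.5 − 6.996 − 4 = 11.504 cmH2O.
R = 11.504 / 0.45 = 25.564 cmH2O·s/L.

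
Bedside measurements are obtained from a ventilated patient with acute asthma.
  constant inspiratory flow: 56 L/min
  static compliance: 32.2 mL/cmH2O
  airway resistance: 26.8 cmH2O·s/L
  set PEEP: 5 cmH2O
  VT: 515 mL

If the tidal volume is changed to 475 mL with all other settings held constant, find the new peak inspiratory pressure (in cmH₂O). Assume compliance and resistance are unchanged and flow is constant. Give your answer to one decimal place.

44.8

Flow: 56 L/min ÷ 60 = 0.9333 L/s.
PIP = Vt/C + R·V̇ + PEEP (constant-flow equation of motion).
Only the elastic term changes: ΔPIP = ΔVt / C = (475 − 515) / 32.2 = -1.242 cmH2O.
Original PIP = 515/32.2 + 26.8×0.9333 + 5 = 46.006 cmH2O; new PIP = 46.006 + (-1.242) = 44.764 cmH2O.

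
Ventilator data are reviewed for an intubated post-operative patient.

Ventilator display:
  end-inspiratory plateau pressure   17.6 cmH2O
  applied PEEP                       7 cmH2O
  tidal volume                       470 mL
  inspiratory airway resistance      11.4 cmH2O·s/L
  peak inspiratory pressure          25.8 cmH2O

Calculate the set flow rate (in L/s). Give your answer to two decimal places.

flow = (PIP − Pplat) / Raw = 8.2 / 11.4 = 0.7193 L/s.

0.72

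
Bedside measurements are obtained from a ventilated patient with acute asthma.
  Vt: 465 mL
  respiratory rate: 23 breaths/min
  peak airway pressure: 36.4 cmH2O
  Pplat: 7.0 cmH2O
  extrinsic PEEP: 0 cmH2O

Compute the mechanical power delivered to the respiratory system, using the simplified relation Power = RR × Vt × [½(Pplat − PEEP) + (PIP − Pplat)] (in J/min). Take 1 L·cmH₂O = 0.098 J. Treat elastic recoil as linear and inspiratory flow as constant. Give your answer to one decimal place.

34.5

Per-breath work = Vt × [½(Pplat−PEEP) + (PIP−Pplat)] = 0.465 × [0.5×7.0 + 29.4] = 0.465 × 32.9 = 15.299 L·cmH2O.
Power = 23 × 15.299 = 351.88 L·cmH2O/min.
× 0.098 J/(L·cmH2O) → 34.484 J/min.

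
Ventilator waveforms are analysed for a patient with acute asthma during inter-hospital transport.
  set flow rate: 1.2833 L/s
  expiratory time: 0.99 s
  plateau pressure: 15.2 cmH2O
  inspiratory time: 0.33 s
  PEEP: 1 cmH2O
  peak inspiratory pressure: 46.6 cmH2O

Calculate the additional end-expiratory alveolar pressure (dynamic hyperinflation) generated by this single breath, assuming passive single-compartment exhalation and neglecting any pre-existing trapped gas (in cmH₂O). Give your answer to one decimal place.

3.7

Vt = flow × Ti = 1.2833 L/s × 0.33 s × 1000 mL/L = 423.49 mL.
R = (PIP − Pplat)/V̇ = (46.6 − 15.2) / 1.2833 = 31.4/1.2833 = 24.468 cmH2O·s/L.
C = Vt/(Pplat − PEEP) = 423.49 / (15.2 − 1) = 423.49/14.2 = 29.823 mL/cmH2O.
τ = R × C = 24.468 × 0.02982 L/cmH2O = 0.7296 s.
Fraction remaining = e^(−Te/τ) = e^(−0.99/0.7296) = 0.2575; trapped volume = 423.49 × 0.2575 = 109.05 mL.
Additional alveolar pressure from trapping ≈ V_trapped / C = 109.05 / 29.823 = 3.657 cmH2O.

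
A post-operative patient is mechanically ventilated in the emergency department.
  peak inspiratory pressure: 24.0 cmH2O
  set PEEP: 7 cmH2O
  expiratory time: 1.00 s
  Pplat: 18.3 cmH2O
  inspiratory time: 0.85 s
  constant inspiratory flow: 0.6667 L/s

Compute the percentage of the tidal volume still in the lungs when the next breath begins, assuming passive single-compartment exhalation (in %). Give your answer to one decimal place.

9.7

Vt = flow × Ti = 0.6667 L/s × 0.85 s × 1000 mL/L = 566.7 mL.
R = (PIP − Pplat)/V̇ = (24.0 − 18.3) / 0.6667 = 5.7/0.6667 = 8.55 cmH2O·s/L.
C = Vt/(Pplat − PEEP) = 566.7 / (18.3 − 7) = 566.7/11.3 = 50.15 mL/cmH2O.
τ = R × C = 8.55 × 0.05015 L/cmH2O = 0.4288 s.
Fraction remaining at end-expiration = e^(−Te/τ) = e^(−1.00/0.4288) = 0.09709 → 9.709%.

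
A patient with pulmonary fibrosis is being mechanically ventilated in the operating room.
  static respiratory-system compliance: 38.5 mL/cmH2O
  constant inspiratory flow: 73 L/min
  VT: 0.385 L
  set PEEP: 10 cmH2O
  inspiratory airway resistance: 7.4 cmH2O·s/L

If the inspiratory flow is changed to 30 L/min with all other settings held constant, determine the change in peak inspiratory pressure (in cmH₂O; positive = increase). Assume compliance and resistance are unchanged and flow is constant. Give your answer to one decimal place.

Flow: 73 L/min ÷ 60 = 1.2167 L/s.
New flow: 30 L/min ÷ 60 = 0.5 L/s.
PIP = Vt/C + R·V̇ + PEEP (constant-flow equation of motion).
Only the resistive term changes: ΔPIP = R × ΔV̇ = 7.4 × (0.5 − 1.2167) = 7.4 × -0.7167 = -5.304 cmH2O.

-5.3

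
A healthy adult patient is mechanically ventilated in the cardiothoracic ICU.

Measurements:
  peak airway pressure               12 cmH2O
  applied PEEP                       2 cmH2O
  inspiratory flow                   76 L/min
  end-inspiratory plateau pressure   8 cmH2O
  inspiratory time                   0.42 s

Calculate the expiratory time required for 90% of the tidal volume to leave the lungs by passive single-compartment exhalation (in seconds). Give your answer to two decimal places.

Flow: 76 L/min ÷ 60 = 1.2667 L/s.
Vt = flow × Ti = 1.2667 L/s × 0.42 s × 1000 mL/L = 532.01 mL.
R = (PIP − Pplat)/V̇ = (12 − 8) / 1.2667 = 4.0/1.2667 = 3.158 cmH2O·s/L.
C = Vt/(Pplat − PEEP) = 532.01 / (8 − 2) = 532.01/6.0 = 88.668 mL/cmH2O.
τ = R × C = 3.158 × 0.08867 L/cmH2O = 0.28 s.
t = −τ·ln(1 − 0.90) = −0.28·ln(0.1) = 0.6447 s.

0.64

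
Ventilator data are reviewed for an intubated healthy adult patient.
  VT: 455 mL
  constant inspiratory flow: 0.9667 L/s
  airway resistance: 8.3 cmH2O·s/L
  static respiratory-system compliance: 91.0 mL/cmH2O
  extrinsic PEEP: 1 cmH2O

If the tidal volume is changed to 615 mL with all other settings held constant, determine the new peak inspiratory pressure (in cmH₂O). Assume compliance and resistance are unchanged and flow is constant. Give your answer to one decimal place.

PIP = Vt/C + R·V̇ + PEEP (constant-flow equation of motion).
Only the elastic term changes: ΔPIP = ΔVt / C = (615 − 455) / 91.0 = 1.758 cmH2O.
Original PIP = 455/91.0 + 8.3×0.9667 + 1 = 14.024 cmH2O; new PIP = 14.024 + (1.758) = 15.782 cmH2O.

15.8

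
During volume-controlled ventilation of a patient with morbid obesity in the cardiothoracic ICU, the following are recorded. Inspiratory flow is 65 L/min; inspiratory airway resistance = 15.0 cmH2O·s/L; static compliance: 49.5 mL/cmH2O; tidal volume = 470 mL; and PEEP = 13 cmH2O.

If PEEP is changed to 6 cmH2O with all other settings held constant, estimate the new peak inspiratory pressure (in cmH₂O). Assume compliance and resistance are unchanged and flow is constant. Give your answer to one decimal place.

31.7

Flow: 65 L/min ÷ 60 = 1.0833 L/s.
PIP = Vt/C + R·V̇ + PEEP (constant-flow equation of motion).
Only the baseline term changes: ΔPIP = ΔPEEP = 6 − 13 = -7.0 cmH2O.
Original PIP = 470/49.5 + 15.0×1.0833 + 13 = 38.744 cmH2O; new PIP = 38.744 + (-7.0) = 31.744 cmH2O.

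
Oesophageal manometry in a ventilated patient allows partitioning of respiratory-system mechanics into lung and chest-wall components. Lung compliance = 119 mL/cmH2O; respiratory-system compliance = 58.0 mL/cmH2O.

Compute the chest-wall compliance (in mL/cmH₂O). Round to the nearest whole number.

113

1/Ccw = 1/Crs − 1/CL.
1/Ccw = 1/58.0 − 1/119 = 0.008838.
Ccw = 113.15 mL/cmH2O.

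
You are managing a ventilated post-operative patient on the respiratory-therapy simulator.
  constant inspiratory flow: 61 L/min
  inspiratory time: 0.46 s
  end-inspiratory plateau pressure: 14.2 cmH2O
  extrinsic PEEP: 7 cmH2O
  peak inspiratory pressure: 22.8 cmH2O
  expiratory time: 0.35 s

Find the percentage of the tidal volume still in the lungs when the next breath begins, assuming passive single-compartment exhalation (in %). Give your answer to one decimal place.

52.9

Flow: 61 L/min ÷ 60 = 1.0167 L/s.
Vt = flow × Ti = 1.0167 L/s × 0.46 s × 1000 mL/L = 467.68 mL.
R = (PIP − Pplat)/V̇ = (22.8 − 14.2) / 1.0167 = 8.6/1.0167 = 8.459 cmH2O·s/L.
C = Vt/(Pplat − PEEP) = 467.68 / (14.2 − 7) = 467.68/7.2 = 64.956 mL/cmH2O.
τ = R × C = 8.459 × 0.06496 L/cmH2O = 0.5495 s.
Fraction remaining at end-expiration = e^(−Te/τ) = e^(−0.35/0.5495) = 0.5289 → 52.89%.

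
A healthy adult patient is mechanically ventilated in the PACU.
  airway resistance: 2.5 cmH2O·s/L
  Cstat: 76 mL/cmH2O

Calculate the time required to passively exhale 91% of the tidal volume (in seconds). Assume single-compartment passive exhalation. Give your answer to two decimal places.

τ = R × C = 2.5 × 76 mL/cmH2O = 2.5 × 0.076 L/cmH2O = 0.19 s.
Exhaled fraction f = 1 − e^(−t/τ) → t = −τ·ln(1 − f) = −0.19·ln(0.09) = 0.4575 s.

0.46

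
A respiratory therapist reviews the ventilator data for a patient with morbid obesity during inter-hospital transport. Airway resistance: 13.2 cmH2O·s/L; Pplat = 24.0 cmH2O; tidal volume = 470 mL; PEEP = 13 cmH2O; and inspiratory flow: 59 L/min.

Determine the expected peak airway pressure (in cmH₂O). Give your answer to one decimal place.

Flow: 59 L/min ÷ 60 = 0.9833 L/s.
PIP = Pplat + Raw × flow = 24.0 + 13.2 × 0.9833 = 24.0 + 12.98 = 36.98 cmH2O.

37.0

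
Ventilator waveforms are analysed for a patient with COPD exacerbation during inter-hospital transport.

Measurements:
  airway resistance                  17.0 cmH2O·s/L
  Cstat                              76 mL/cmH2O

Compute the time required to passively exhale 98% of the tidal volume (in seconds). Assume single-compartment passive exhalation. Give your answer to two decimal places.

5.05

τ = R × C = 17.0 × 76 mL/cmH2O = 17.0 × 0.076 L/cmH2O = 1.292 s.
Exhaled fraction f = 1 − e^(−t/τ) → t = −τ·ln(1 − f) = −1.292·ln(0.02) = 5.054 s.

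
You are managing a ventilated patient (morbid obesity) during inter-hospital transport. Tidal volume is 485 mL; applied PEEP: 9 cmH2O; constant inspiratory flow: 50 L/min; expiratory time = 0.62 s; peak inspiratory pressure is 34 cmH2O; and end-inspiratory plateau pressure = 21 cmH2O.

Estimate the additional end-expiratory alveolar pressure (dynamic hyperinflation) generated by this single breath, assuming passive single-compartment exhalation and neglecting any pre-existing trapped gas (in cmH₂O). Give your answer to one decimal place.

Flow: 50 L/min ÷ 60 = 0.8333 L/s.
R = (PIP − Pplat)/V̇ = (34 − 21) / 0.8333 = 13.0/0.8333 = 15.601 cmH2O·s/L.
C = Vt/(Pplat − PEEP) = 485.0 / (21 − 9) = 485.0/12.0 = 40.417 mL/cmH2O.
τ = R × C = 15.601 × 0.04042 L/cmH2O = 0.6306 s.
Fraction remaining = e^(−Te/τ) = e^(−0.62/0.6306) = 0.3741; trapped volume = 485.0 × 0.3741 = 181.44 mL.
Additional alveolar pressure from trapping ≈ V_trapped / C = 181.44 / 40.417 = 4.489 cmH2O.

4.5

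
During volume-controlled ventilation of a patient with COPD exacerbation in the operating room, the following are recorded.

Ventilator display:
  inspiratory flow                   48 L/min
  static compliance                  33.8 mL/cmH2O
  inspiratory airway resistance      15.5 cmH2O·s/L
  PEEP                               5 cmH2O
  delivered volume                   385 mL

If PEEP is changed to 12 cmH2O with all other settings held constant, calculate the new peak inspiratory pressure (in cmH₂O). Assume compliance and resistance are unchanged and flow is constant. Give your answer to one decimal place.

Flow: 48 L/min ÷ 60 = 0.8 L/s.
PIP = Vt/C + R·V̇ + PEEP (constant-flow equation of motion).
Only the baseline term changes: ΔPIP = ΔPEEP = 12 − 5 = 7.0 cmH2O.
Original PIP = 385/33.8 + 15.5×0.8 + 5 = 28.791 cmH2O; new PIP = 28.791 + (7.0) = 35.791 cmH2O.

35.8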